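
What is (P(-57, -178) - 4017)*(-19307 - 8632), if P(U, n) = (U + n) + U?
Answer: 120389151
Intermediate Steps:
P(U, n) = n + 2*U
(P(-57, -178) - 4017)*(-19307 - 8632) = ((-178 + 2*(-57)) - 4017)*(-19307 - 8632) = ((-178 - 114) - 4017)*(-27939) = (-292 - 4017)*(-27939) = -4309*(-27939) = 120389151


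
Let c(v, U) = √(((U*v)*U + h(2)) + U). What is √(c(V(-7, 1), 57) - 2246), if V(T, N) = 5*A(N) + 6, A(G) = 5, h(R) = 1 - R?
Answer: √(-2246 + 5*√4031) ≈ 43.915*I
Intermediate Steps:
V(T, N) = 31 (V(T, N) = 5*5 + 6 = 25 + 6 = 31)
c(v, U) = √(-1 + U + v*U²) (c(v, U) = √(((U*v)*U + (1 - 1*2)) + U) = √((v*U² + (1 - 2)) + U) = √((v*U² - 1) + U) = √((-1 + v*U²) + U) = √(-1 + U + v*U²))
√(c(V(-7, 1), 57) - 2246) = √(√(-1 + 57 + 31*57²) - 2246) = √(√(-1 + 57 + 31*3249) - 2246) = √(√(-1 + 57 + 100719) - 2246) = √(√100775 - 2246) = √(5*√4031 - 2246) = √(-2246 + 5*√4031)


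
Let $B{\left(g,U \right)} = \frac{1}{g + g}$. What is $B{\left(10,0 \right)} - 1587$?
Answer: $- \frac{31739}{20} \approx -1586.9$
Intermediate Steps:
$B{\left(g,U \right)} = \frac{1}{2 g}$
$B{\left(10,0 \right)} - 1587 = \frac{1}{2 \cdot 10} - 1587 = \frac{1}{2} \cdot \frac{1}{10} - 1587 = \frac{1}{20} - 1587 = - \frac{31739}{20}$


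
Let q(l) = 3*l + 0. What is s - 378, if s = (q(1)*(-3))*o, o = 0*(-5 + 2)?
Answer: -378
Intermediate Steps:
o = 0 (o = 0*(-3) = 0)
q(l) = 3*l
s = 0 (s = ((3*1)*(-3))*0 = (3*(-3))*0 = -9*0 = 0)
s - 378 = 0 - 378 = -378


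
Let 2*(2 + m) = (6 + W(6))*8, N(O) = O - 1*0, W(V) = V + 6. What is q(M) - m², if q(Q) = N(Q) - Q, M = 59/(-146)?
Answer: -4900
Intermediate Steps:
W(V) = 6 + V
N(O) = O (N(O) = O + 0 = O)
M = -59/146 (M = 59*(-1/146) = -59/146 ≈ -0.40411)
q(Q) = 0 (q(Q) = Q - Q = 0)
m = 70 (m = -2 + ((6 + (6 + 6))*8)/2 = -2 + ((6 + 12)*8)/2 = -2 + (18*8)/2 = -2 + (½)*144 = -2 + 72 = 70)
q(M) - m² = 0 - 1*70² = 0 - 1*4900 = 0 - 4900 = -4900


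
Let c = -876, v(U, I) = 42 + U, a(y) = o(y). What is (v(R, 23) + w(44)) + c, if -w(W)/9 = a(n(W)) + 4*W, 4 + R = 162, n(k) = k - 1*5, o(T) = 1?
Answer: -2269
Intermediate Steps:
n(k) = -5 + k (n(k) = k - 5 = -5 + k)
R = 158 (R = -4 + 162 = 158)
a(y) = 1
w(W) = -9 - 36*W (w(W) = -9*(1 + 4*W) = -9 - 36*W)
(v(R, 23) + w(44)) + c = ((42 + 158) + (-9 - 36*44)) - 876 = (200 + (-9 - 1584)) - 876 = (200 - 1593) - 876 = -1393 - 876 = -2269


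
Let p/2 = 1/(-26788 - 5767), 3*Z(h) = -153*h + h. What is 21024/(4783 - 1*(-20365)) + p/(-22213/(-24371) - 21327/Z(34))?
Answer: 16849901023381384/20155234668694675 ≈ 0.83601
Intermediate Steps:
Z(h) = -152*h/3 (Z(h) = (-153*h + h)/3 = (-152*h)/3 = -152*h/3)
p = -2/32555 (p = 2/(-26788 - 5767) = 2/(-32555) = 2*(-1/32555) = -2/32555 ≈ -6.1434e-5)
21024/(4783 - 1*(-20365)) + p/(-22213/(-24371) - 21327/Z(34)) = 21024/(4783 - 1*(-20365)) - 2/(32555*(-22213/(-24371) - 21327/((-152/3*34)))) = 21024/(4783 + 20365) - 2/(32555*(-22213*(-1/24371) - 21327/(-5168/3))) = 21024/25148 - 2/(32555*(22213/24371 - 21327*(-3/5168))) = 21024*(1/25148) - 2/(32555*(22213/24371 + 63981/5168)) = 5256/6287 - 2/(32555*1674077735/125949328) = 5256/6287 - 2/32555*125949328/1674077735 = 5256/6287 - 14817568/3205858862525 = 16849901023381384/20155234668694675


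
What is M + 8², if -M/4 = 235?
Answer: -876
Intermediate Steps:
M = -940 (M = -4*235 = -940)
M + 8² = -940 + 8² = -940 + 64 = -876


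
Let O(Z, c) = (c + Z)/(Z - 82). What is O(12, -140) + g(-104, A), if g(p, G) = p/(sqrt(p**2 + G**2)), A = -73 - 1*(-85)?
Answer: 64/35 - 26*sqrt(685)/685 ≈ 0.83516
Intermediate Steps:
O(Z, c) = (Z + c)/(-82 + Z)
A = 12 (A = -73 + 85 = 12)
g(p, G) = p/sqrt(G**2 + p**2) (g(p, G) = p/(sqrt(G**2 + p**2)) = p/sqrt(G**2 + p**2))
O(12, -140) + g(-104, A) = (12 - 140)/(-82 + 12) - 104/sqrt(12**2 + (-104)**2) = -128/(-70) - 104/sqrt(144 + 10816) = -1/70*(-128) - 26*sqrt(685)/685 = 64/35 - 26*sqrt(685)/685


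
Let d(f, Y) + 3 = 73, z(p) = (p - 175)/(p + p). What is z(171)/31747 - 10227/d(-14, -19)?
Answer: -7931384777/54287370 ≈ -146.10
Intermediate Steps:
z(p) = (-175 + p)/(2*p) (z(p) = (-175 + p)/((2*p)) = (-175 + p)*(1/(2*p)) = (-175 + p)/(2*p))
d(f, Y) = 70 (d(f, Y) = -3 + 73 = 70)
z(171)/31747 - 10227/d(-14, -19) = ((½)*(-175 + 171)/171)/31747 - 10227/70 = ((½)*(1/171)*(-4))*(1/31747) - 10227*1/70 = -2/171*1/31747 - 1461/10 = -2/5428737 - 1461/10 = -7931384777/54287370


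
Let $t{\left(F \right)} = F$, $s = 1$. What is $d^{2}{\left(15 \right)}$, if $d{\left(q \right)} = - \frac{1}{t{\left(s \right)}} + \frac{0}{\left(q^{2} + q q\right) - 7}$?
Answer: $1$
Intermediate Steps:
$d{\left(q \right)} = -1$ ($d{\left(q \right)} = - 1^{-1} + \frac{0}{\left(q^{2} + q q\right) - 7} = \left(-1\right) 1 + \frac{0}{\left(q^{2} + q^{2}\right) - 7} = -1 + \frac{0}{2 q^{2} - 7} = -1 + \frac{0}{-7 + 2 q^{2}} = -1 + 0 = -1$)
$d^{2}{\left(15 \right)} = \left(-1\right)^{2} = 1$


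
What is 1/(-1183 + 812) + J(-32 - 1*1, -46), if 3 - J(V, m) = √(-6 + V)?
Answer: 1112/371 - I*√39 ≈ 2.9973 - 6.245*I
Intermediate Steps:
J(V, m) = 3 - √(-6 + V)
1/(-1183 + 812) + J(-32 - 1*1, -46) = 1/(-1183 + 812) + (3 - √(-6 + (-32 - 1*1))) = 1/(-371) + (3 - √(-6 + (-32 - 1))) = -1/371 + (3 - √(-6 - 33)) = -1/371 + (3 - √(-39)) = -1/371 + (3 - I*√39) = 1112/371 - I*√39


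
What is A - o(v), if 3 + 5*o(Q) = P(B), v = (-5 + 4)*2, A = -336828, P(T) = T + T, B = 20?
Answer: -1684177/5 ≈ -3.3684e+5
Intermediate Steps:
P(T) = 2*T
v = -2 (v = -1*2 = -2)
o(Q) = 37/5 (o(Q) = -3/5 + (2*20)/5 = -3/5 + (1/5)*40 = -3/5 + 8 = 37/5)
A - o(v) = -336828 - 1*37/5 = -336828 - 37/5 = -1684177/5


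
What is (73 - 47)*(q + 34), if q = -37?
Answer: -78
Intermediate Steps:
(73 - 47)*(q + 34) = (73 - 47)*(-37 + 34) = 26*(-3) = -78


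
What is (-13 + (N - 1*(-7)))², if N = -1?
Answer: 49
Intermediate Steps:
(-13 + (N - 1*(-7)))² = (-13 + (-1 - 1*(-7)))² = (-13 + (-1 + 7))² = (-13 + 6)² = (-7)² = 49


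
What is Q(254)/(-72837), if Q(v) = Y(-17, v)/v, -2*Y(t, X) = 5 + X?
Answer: 259/37001196 ≈ 6.9998e-6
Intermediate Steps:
Y(t, X) = -5/2 - X/2 (Y(t, X) = -(5 + X)/2 = -5/2 - X/2)
Q(v) = (-5/2 - v/2)/v
Q(254)/(-72837) = ((½)*(-5 - 1*254)/254)/(-72837) = ((½)*(1/254)*(-5 - 254))*(-1/72837) = ((½)*(1/254)*(-259))*(-1/72837) = -259/508*(-1/72837) = 259/37001196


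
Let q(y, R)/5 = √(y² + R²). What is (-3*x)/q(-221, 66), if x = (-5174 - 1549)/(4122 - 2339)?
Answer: 20169*√53197/474251255 ≈ 0.0098089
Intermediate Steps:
x = -6723/1783 ≈ -3.7706
q(y, R) = 5*√(R² + y²) (q(y, R) = 5*√(y² + R²) = 5*√(R² + y²))
(-3*x)/q(-221, 66) = (-3*(-6723/1783))/((5*√(66² + (-221)²))) = 20169/(1783*((5*√(4356 + 48841)))) = 20169/(1783*((5*√53197))) = 20169*(√53197/265985)/1783 = 20169*√53197/474251255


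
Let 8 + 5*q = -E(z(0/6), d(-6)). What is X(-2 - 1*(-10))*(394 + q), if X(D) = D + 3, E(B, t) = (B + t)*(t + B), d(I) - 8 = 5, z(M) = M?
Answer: 19723/5 ≈ 3944.6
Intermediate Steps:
d(I) = 13 (d(I) = 8 + 5 = 13)
E(B, t) = (B + t)**2 (E(B, t) = (B + t)*(B + t) = (B + t)**2)
X(D) = 3 + D
q = -177/5 (q = -8/5 + (-(0/6 + 13)**2)/5 = -8/5 + (-(0*(1/6) + 13)**2)/5 = -8/5 + (-(0 + 13)**2)/5 = -8/5 + (-1*13**2)/5 = -8/5 + (-1*169)/5 = -8/5 + (1/5)*(-169) = -8/5 - 169/5 = -177/5 ≈ -35.400)
X(-2 - 1*(-10))*(394 + q) = (3 + (-2 - 1*(-10)))*(394 - 177/5) = (3 + (-2 + 10))*(1793/5) = (3 + 8)*(1793/5) = 11*(1793/5) = 19723/5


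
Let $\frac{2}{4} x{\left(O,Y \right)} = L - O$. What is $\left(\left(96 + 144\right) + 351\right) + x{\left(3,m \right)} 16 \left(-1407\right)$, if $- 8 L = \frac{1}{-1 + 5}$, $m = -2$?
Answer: $137070$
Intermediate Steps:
$L = - \frac{1}{32}$ ($L = - \frac{1}{8 \left(-1 + 5\right)} = - \frac{1}{8 \cdot 4} = \left(- \frac{1}{8}\right) \frac{1}{4} = - \frac{1}{32} \approx -0.03125$)
$x{\left(O,Y \right)} = - \frac{1}{16} - 2 O$ ($x{\left(O,Y \right)} = 2 \left(- \frac{1}{32} - O\right) = - \frac{1}{16} - 2 O$)
$\left(\left(96 + 144\right) + 351\right) + x{\left(3,m \right)} 16 \left(-1407\right) = \left(\left(96 + 144\right) + 351\right) + \left(- \frac{1}{16} - 6\right) 16 \left(-1407\right) = \left(240 + 351\right) + \left(- \frac{1}{16} - 6\right) 16 \left(-1407\right) = 591 + \left(- \frac{97}{16}\right) 16 \left(-1407\right) = 591 - -136479 = 591 + 136479 = 137070$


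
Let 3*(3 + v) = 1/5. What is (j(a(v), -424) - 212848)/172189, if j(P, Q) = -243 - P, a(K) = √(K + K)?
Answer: -213091/172189 - 2*I*√330/2582835 ≈ -1.2375 - 1.4067e-5*I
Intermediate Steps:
v = -44/15 (v = -3 + (⅓)/5 = -3 + (⅓)*(⅕) = -3 + 1/15 = -44/15 ≈ -2.9333)
a(K) = √2*√K (a(K) = √(2*K) = √2*√K)
(j(a(v), -424) - 212848)/172189 = ((-243 - √2*√(-44/15)) - 212848)/172189 = ((-243 - √2*2*I*√165/15) - 212848)*(1/172189) = ((-243 - 2*I*√330/15) - 212848)*(1/172189) = (-213091 - 2*I*√330/15)*(1/172189) = -213091/172189 - 2*I*√330/2582835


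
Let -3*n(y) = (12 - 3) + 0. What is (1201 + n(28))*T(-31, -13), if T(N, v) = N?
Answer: -37138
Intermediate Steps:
n(y) = -3 (n(y) = -((12 - 3) + 0)/3 = -(9 + 0)/3 = -1/3*9 = -3)
(1201 + n(28))*T(-31, -13) = (1201 - 3)*(-31) = 1198*(-31) = -37138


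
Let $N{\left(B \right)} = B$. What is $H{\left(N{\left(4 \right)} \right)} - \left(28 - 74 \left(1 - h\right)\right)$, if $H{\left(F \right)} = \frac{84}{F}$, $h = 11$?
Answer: $-747$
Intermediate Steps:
$H{\left(N{\left(4 \right)} \right)} - \left(28 - 74 \left(1 - h\right)\right) = \frac{84}{4} - \left(28 - 74 \left(1 - 11\right)\right) = 84 \cdot \frac{1}{4} - \left(28 - 74 \left(1 - 11\right)\right) = 21 - \left(28 - -740\right) = 21 - \left(28 + 740\right) = 21 - 768 = -747$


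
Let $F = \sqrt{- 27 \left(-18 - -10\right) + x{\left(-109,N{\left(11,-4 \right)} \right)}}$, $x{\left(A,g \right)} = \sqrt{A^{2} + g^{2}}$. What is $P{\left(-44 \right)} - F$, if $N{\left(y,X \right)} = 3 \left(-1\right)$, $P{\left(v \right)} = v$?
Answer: $-44 - \sqrt{216 + \sqrt{11890}} \approx -62.029$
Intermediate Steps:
$N{\left(y,X \right)} = -3$
$F = \sqrt{216 + \sqrt{11890}}$ ($F = \sqrt{- 27 \left(-18 - -10\right) + \sqrt{\left(-109\right)^{2} + \left(-3\right)^{2}}} = \sqrt{- 27 \left(-18 + 10\right) + \sqrt{11881 + 9}} = \sqrt{\left(-27\right) \left(-8\right) + \sqrt{11890}} = \sqrt{216 + \sqrt{11890}} \approx 18.029$)
$P{\left(-44 \right)} - F = -44 - \sqrt{216 + \sqrt{11890}}$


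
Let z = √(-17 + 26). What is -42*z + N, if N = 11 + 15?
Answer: -100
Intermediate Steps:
z = 3 (z = √9 = 3)
N = 26
-42*z + N = -42*3 + 26 = -126 + 26 = -100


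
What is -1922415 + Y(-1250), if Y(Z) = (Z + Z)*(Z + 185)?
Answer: 740085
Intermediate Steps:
Y(Z) = 2*Z*(185 + Z) (Y(Z) = (2*Z)*(185 + Z) = 2*Z*(185 + Z))
-1922415 + Y(-1250) = -1922415 + 2*(-1250)*(185 - 1250) = -1922415 + 2*(-1250)*(-1065) = -1922415 + 2662500 = 740085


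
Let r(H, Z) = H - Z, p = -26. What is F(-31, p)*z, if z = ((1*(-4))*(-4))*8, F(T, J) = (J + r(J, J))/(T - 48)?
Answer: 3328/79 ≈ 42.127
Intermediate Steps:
F(T, J) = J/(-48 + T) (F(T, J) = (J + (J - J))/(T - 48) = (J + 0)/(-48 + T) = J/(-48 + T))
z = 128 (z = -4*(-4)*8 = 16*8 = 128)
F(-31, p)*z = -26/(-48 - 31)*128 = -26/(-79)*128 = -26*(-1/79)*128 = (26/79)*128 = 3328/79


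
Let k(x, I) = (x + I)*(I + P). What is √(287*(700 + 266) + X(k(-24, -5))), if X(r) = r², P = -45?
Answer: √2379742 ≈ 1542.6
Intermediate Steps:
k(x, I) = (-45 + I)*(I + x) (k(x, I) = (x + I)*(I - 45) = (I + x)*(-45 + I) = (-45 + I)*(I + x))
√(287*(700 + 266) + X(k(-24, -5))) = √(287*(700 + 266) + ((-5)² - 45*(-5) - 45*(-24) - 5*(-24))²) = √(287*966 + (25 + 225 + 1080 + 120)²) = √(277242 + 1450²) = √(277242 + 2102500) = √2379742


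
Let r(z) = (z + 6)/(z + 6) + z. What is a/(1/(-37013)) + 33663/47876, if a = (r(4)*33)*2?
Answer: -584771314377/47876 ≈ -1.2214e+7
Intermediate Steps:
r(z) = 1 + z (r(z) = (6 + z)/(6 + z) + z = 1 + z)
a = 330 (a = ((1 + 4)*33)*2 = (5*33)*2 = 165*2 = 330)
a/(1/(-37013)) + 33663/47876 = 330/(1/(-37013)) + 33663/47876 = 330/(-1/37013) + 33663*(1/47876) = 330*(-37013) + 33663/47876 = -12214290 + 33663/47876 = -584771314377/47876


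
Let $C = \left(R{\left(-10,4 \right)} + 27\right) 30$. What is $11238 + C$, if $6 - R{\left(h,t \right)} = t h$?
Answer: $13428$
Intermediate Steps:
$R{\left(h,t \right)} = 6 - h t$ ($R{\left(h,t \right)} = 6 - t h = 6 - h t$)
$C = 2190$ ($C = \left(\left(6 - \left(-10\right) 4\right) + 27\right) 30 = \left(\left(6 + 40\right) + 27\right) 30 = \left(46 + 27\right) 30 = 73 \cdot 30 = 2190$)
$11238 + C = 11238 + 2190 = 13428$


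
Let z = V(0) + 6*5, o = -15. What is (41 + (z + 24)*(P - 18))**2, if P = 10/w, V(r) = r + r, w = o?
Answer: 935089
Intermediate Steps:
w = -15
V(r) = 2*r
P = -2/3 (P = 10/(-15) = 10*(-1/15) = -2/3 ≈ -0.66667)
z = 30 (z = 2*0 + 6*5 = 0 + 30 = 30)
(41 + (z + 24)*(P - 18))**2 = (41 + (30 + 24)*(-2/3 - 18))**2 = (41 + 54*(-56/3))**2 = (41 - 1008)**2 = (-967)**2 = 935089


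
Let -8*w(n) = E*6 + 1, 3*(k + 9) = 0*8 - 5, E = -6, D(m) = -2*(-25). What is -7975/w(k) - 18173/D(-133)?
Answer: -765211/350 ≈ -2186.3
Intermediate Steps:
D(m) = 50
k = -32/3 (k = -9 + (0*8 - 5)/3 = -9 + (0 - 5)/3 = -9 + (1/3)*(-5) = -9 - 5/3 = -32/3 ≈ -10.667)
w(n) = 35/8 (w(n) = -(-6*6 + 1)/8 = -(-36 + 1)/8 = -1/8*(-35) = 35/8)
-7975/w(k) - 18173/D(-133) = -7975/35/8 - 18173/50 = -7975*8/35 - 18173*1/50 = -12760/7 - 18173/50 = -765211/350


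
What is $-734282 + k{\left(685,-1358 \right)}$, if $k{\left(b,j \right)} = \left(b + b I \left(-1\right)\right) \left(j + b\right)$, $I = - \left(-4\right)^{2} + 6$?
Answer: $-5805337$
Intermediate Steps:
$I = -10$ ($I = \left(-1\right) 16 + 6 = -16 + 6 = -10$)
$k{\left(b,j \right)} = 11 b \left(b + j\right)$ ($k{\left(b,j \right)} = \left(b + b \left(-10\right) \left(-1\right)\right) \left(j + b\right) = \left(b + - 10 b \left(-1\right)\right) \left(b + j\right) = \left(b + 10 b\right) \left(b + j\right) = 11 b \left(b + j\right)$)
$-734282 + k{\left(685,-1358 \right)} = -734282 + 11 \cdot 685 \left(685 - 1358\right) = -734282 + 11 \cdot 685 \left(-673\right) = -734282 - 5071055 = -5805337$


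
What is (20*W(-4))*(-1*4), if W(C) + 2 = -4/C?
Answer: 80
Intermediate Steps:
W(C) = -2 - 4/C
(20*W(-4))*(-1*4) = (20*(-2 - 4/(-4)))*(-1*4) = (20*(-2 - 4*(-1/4)))*(-4) = (20*(-2 + 1))*(-4) = (20*(-1))*(-4) = -20*(-4) = 80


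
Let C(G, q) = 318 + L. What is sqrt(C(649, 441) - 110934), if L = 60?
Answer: 6*I*sqrt(3071) ≈ 332.5*I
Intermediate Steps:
C(G, q) = 378 (C(G, q) = 318 + 60 = 378)
sqrt(C(649, 441) - 110934) = sqrt(378 - 110934) = sqrt(-110556) = 6*I*sqrt(3071)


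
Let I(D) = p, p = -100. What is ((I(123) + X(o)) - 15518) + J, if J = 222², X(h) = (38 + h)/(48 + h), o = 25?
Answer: 2457681/73 ≈ 33667.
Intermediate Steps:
X(h) = (38 + h)/(48 + h)
I(D) = -100
J = 49284
((I(123) + X(o)) - 15518) + J = ((-100 + (38 + 25)/(48 + 25)) - 15518) + 49284 = ((-100 + 63/73) - 15518) + 49284 = (-7237/73 - 15518) + 49284 = -1140051/73 + 49284 = 2457681/73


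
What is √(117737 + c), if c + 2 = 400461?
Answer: 2*√129549 ≈ 719.86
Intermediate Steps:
c = 400459 (c = -2 + 400461 = 400459)
√(117737 + c) = √(117737 + 400459) = √518196 = 2*√129549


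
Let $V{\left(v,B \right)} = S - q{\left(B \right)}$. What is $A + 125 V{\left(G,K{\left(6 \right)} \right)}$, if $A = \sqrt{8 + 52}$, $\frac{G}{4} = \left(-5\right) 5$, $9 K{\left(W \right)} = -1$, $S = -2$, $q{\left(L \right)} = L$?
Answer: $- \frac{2125}{9} + 2 \sqrt{15} \approx -228.37$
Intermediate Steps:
$K{\left(W \right)} = - \frac{1}{9}$ ($K{\left(W \right)} = \frac{1}{9} \left(-1\right) = - \frac{1}{9}$)
$G = -100$ ($G = 4 \left(\left(-5\right) 5\right) = 4 \left(-25\right) = -100$)
$V{\left(v,B \right)} = -2 - B$
$A = 2 \sqrt{15}$ ($A = \sqrt{60} = 2 \sqrt{15} \approx 7.746$)
$A + 125 V{\left(G,K{\left(6 \right)} \right)} = 2 \sqrt{15} + 125 \left(-2 - - \frac{1}{9}\right) = 2 \sqrt{15} + 125 \left(-2 + \frac{1}{9}\right) = 2 \sqrt{15} + 125 \left(- \frac{17}{9}\right) = 2 \sqrt{15} - \frac{2125}{9} = - \frac{2125}{9} + 2 \sqrt{15}$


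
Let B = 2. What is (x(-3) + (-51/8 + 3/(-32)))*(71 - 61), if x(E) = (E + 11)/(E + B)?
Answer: -2315/16 ≈ -144.69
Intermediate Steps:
x(E) = (11 + E)/(2 + E) (x(E) = (E + 11)/(E + 2) = (11 + E)/(2 + E))
(x(-3) + (-51/8 + 3/(-32)))*(71 - 61) = ((11 - 3)/(2 - 3) + (-51/8 + 3/(-32)))*(71 - 61) = (8/(-1) + (-51*1/8 + 3*(-1/32)))*10 = (-1*8 + (-51/8 - 3/32))*10 = (-8 - 207/32)*10 = -463/32*10 = -2315/16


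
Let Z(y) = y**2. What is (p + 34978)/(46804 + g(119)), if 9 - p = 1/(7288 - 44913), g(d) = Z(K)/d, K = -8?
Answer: 1864879991/2494779375 ≈ 0.74751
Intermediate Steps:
g(d) = 64/d (g(d) = (-8)**2/d = 64/d)
p = 338626/37625 (p = 9 - 1/(7288 - 44913) = 9 - 1/(-37625) = 9 - 1*(-1/37625) = 9 + 1/37625 = 338626/37625 ≈ 9.0000)
(p + 34978)/(46804 + g(119)) = (338626/37625 + 34978)/(46804 + 64/119) = 1316385876/(37625*(46804 + 64*(1/119))) = 1316385876/(37625*(46804 + 64/119)) = 1316385876/(37625*(5569740/119)) = (1316385876/37625)*(119/5569740) = 1864879991/2494779375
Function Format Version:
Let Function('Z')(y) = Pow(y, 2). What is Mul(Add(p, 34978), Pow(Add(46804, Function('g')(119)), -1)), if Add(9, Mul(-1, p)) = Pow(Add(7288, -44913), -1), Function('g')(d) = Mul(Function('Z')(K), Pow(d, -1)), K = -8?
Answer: Rational(1864879991, 2494779375) ≈ 0.74751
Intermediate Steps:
Function('g')(d) = Mul(64, Pow(d, -1)) (Function('g')(d) = Mul(Pow(-8, 2), Pow(d, -1)) = Mul(64, Pow(d, -1)))
p = Rational(338626, 37625) (p = Add(9, Mul(-1, Pow(Add(7288, -44913), -1))) = Add(9, Mul(-1, Pow(-37625, -1))) = Add(9, Mul(-1, Rational(-1, 37625))) = Add(9, Rational(1, 37625)) = Rational(338626, 37625) ≈ 9.0000)
Mul(Add(p, 34978), Pow(Add(46804, Function('g')(119)), -1)) = Mul(Add(Rational(338626, 37625), 34978), Pow(Add(46804, Mul(64, Pow(119, -1))), -1)) = Mul(Rational(1316385876, 37625), Pow(Add(46804, Mul(64, Rational(1, 119))), -1)) = Mul(Rational(1316385876, 37625), Pow(Add(46804, Rational(64, 119)), -1)) = Mul(Rational(1316385876, 37625), Pow(Rational(5569740, 119), -1)) = Mul(Rational(1316385876, 37625), Rational(119, 5569740)) = Rational(1864879991, 2494779375)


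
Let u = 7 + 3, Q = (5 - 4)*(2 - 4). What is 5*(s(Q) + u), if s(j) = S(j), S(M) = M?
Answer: 40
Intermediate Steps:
Q = -2 (Q = 1*(-2) = -2)
s(j) = j
u = 10
5*(s(Q) + u) = 5*(-2 + 10) = 5*8 = 40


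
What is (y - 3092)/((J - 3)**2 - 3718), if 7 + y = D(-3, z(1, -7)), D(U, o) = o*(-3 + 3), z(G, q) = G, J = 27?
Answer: 3099/3142 ≈ 0.98631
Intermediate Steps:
D(U, o) = 0 (D(U, o) = o*0 = 0)
y = -7 (y = -7 + 0 = -7)
(y - 3092)/((J - 3)**2 - 3718) = (-7 - 3092)/((27 - 3)**2 - 3718) = -3099/(24**2 - 3718) = -3099/(576 - 3718) = -3099/(-3142) = -3099*(-1/3142) = 3099/3142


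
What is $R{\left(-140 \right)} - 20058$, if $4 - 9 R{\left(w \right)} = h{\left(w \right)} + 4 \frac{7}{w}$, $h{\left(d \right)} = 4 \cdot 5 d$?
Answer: $- \frac{888589}{45} \approx -19746.0$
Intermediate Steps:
$h{\left(d \right)} = 20 d$
$R{\left(w \right)} = \frac{4}{9} - \frac{28}{9 w} - \frac{20 w}{9}$ ($R{\left(w \right)} = \frac{4}{9} - \frac{20 w + 4 \frac{7}{w}}{9} = \frac{4}{9} - \frac{20 w + \frac{28}{w}}{9} = \frac{4}{9} - \left(\frac{20 w}{9} + \frac{28}{9 w}\right) = \frac{4}{9} - \frac{28}{9 w} - \frac{20 w}{9}$)
$R{\left(-140 \right)} - 20058 = \frac{4 \left(-7 - 140 - 5 \left(-140\right)^{2}\right)}{9 \left(-140\right)} - 20058 = \frac{4}{9} \left(- \frac{1}{140}\right) \left(-7 - 140 - 98000\right) - 20058 = \frac{4}{9} \left(- \frac{1}{140}\right) \left(-98147\right) - 20058 = \frac{14021}{45} - 20058 = - \frac{888589}{45}$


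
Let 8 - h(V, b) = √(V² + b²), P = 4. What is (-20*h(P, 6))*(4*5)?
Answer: -3200 + 800*√13 ≈ -315.56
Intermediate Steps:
h(V, b) = 8 - √(V² + b²)
(-20*h(P, 6))*(4*5) = (-20*(8 - √(4² + 6²)))*(4*5) = -20*(8 - √(16 + 36))*20 = -20*(8 - √52)*20 = -20*(8 - 2*√13)*20 = (-160 + 40*√13)*20 = -3200 + 800*√13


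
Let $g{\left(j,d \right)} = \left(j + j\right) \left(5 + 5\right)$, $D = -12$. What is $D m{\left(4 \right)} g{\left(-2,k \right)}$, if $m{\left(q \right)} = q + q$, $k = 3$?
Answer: $3840$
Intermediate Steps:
$m{\left(q \right)} = 2 q$
$g{\left(j,d \right)} = 20 j$ ($g{\left(j,d \right)} = 2 j 10 = 20 j$)
$D m{\left(4 \right)} g{\left(-2,k \right)} = - 12 \cdot 2 \cdot 4 \cdot 20 \left(-2\right) = \left(-12\right) 8 \left(-40\right) = \left(-96\right) \left(-40\right) = 3840$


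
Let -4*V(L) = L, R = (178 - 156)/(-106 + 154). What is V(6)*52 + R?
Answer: -1861/24 ≈ -77.542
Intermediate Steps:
R = 11/24 (R = 22/48 = 22*(1/48) = 11/24 ≈ 0.45833)
V(L) = -L/4
V(6)*52 + R = -¼*6*52 + 11/24 = -3/2*52 + 11/24 = -78 + 11/24 = -1861/24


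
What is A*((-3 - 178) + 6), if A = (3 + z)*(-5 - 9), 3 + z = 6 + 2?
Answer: 19600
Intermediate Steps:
z = 5 (z = -3 + (6 + 2) = -3 + 8 = 5)
A = -112 (A = (3 + 5)*(-5 - 9) = 8*(-14) = -112)
A*((-3 - 178) + 6) = -112*((-3 - 178) + 6) = -112*(-181 + 6) = -112*(-175) = 19600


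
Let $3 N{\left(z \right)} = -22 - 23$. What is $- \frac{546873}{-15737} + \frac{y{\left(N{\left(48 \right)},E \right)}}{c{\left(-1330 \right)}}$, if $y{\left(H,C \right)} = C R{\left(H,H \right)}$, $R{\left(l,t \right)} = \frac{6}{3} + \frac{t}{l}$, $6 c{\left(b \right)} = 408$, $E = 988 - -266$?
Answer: $\frac{48194979}{535058} \approx 90.074$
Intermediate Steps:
$N{\left(z \right)} = -15$ ($N{\left(z \right)} = \frac{-22 - 23}{3} = \frac{1}{3} \left(-45\right) = -15$)
$E = 1254$ ($E = 988 + 266 = 1254$)
$c{\left(b \right)} = 68$ ($c{\left(b \right)} = \frac{1}{6} \cdot 408 = 68$)
$R{\left(l,t \right)} = 2 + \frac{t}{l}$ ($R{\left(l,t \right)} = 6 \cdot \frac{1}{3} + \frac{t}{l} = 2 + \frac{t}{l}$)
$y{\left(H,C \right)} = 3 C$ ($y{\left(H,C \right)} = C \left(2 + \frac{H}{H}\right) = C \left(2 + 1\right) = C 3 = 3 C$)
$- \frac{546873}{-15737} + \frac{y{\left(N{\left(48 \right)},E \right)}}{c{\left(-1330 \right)}} = - \frac{546873}{-15737} + \frac{3 \cdot 1254}{68} = \left(-546873\right) \left(- \frac{1}{15737}\right) + 3762 \cdot \frac{1}{68} = \frac{546873}{15737} + \frac{1881}{34} = \frac{48194979}{535058}$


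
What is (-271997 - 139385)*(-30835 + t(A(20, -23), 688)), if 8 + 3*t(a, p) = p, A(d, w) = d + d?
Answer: 37775152150/3 ≈ 1.2592e+10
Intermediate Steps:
A(d, w) = 2*d
t(a, p) = -8/3 + p/3
(-271997 - 139385)*(-30835 + t(A(20, -23), 688)) = (-271997 - 139385)*(-30835 + (-8/3 + (⅓)*688)) = -411382*(-30835 + (-8/3 + 688/3)) = -411382*(-30835 + 680/3) = -411382*(-91825/3) = 37775152150/3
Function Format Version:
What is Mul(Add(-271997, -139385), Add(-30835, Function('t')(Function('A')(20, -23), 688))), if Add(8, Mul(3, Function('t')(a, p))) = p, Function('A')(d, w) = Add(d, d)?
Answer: Rational(37775152150, 3) ≈ 1.2592e+10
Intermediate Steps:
Function('A')(d, w) = Mul(2, d)
Function('t')(a, p) = Add(Rational(-8, 3), Mul(Rational(1, 3), p))
Mul(Add(-271997, -139385), Add(-30835, Function('t')(Function('A')(20, -23), 688))) = Mul(Add(-271997, -139385), Add(-30835, Add(Rational(-8, 3), Mul(Rational(1, 3), 688)))) = Mul(-411382, Add(-30835, Add(Rational(-8, 3), Rational(688, 3)))) = Mul(-411382, Add(-30835, Rational(680, 3))) = Mul(-411382, Rational(-91825, 3)) = Rational(37775152150, 3)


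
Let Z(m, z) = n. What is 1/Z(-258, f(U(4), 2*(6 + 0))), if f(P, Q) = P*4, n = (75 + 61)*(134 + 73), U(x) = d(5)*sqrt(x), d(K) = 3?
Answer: 1/28152 ≈ 3.5521e-5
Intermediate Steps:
U(x) = 3*sqrt(x)
n = 28152 (n = 136*207 = 28152)
f(P, Q) = 4*P
Z(m, z) = 28152
1/Z(-258, f(U(4), 2*(6 + 0))) = 1/28152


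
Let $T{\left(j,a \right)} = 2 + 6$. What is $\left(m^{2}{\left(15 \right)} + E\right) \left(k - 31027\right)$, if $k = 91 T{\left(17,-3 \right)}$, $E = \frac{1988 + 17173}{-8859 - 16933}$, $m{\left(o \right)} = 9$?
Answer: $- \frac{62718657309}{25792} \approx -2.4317 \cdot 10^{6}$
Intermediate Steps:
$T{\left(j,a \right)} = 8$
$E = - \frac{19161}{25792}$ ($E = \frac{19161}{-25792} = 19161 \left(- \frac{1}{25792}\right) = - \frac{19161}{25792} \approx -0.7429$)
$k = 728$ ($k = 91 \cdot 8 = 728$)
$\left(m^{2}{\left(15 \right)} + E\right) \left(k - 31027\right) = \left(9^{2} - \frac{19161}{25792}\right) \left(728 - 31027\right) = \left(81 - \frac{19161}{25792}\right) \left(-30299\right) = \frac{2069991}{25792} \left(-30299\right) = - \frac{62718657309}{25792}$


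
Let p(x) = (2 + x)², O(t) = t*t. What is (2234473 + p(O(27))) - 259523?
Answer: 2509311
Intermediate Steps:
O(t) = t²
(2234473 + p(O(27))) - 259523 = (2234473 + (2 + 27²)²) - 259523 = (2234473 + (2 + 729)²) - 259523 = (2234473 + 731²) - 259523 = (2234473 + 534361) - 259523 = 2768834 - 259523 = 2509311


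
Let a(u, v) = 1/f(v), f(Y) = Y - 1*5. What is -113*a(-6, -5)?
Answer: 113/10 ≈ 11.300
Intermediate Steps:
f(Y) = -5 + Y (f(Y) = Y - 5 = -5 + Y)
a(u, v) = 1/(-5 + v)
-113*a(-6, -5) = -113/(-5 - 5) = -113/(-10) = -113*(-⅒) = 113/10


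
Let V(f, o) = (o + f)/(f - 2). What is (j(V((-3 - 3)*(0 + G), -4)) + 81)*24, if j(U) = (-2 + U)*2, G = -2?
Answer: 9432/5 ≈ 1886.4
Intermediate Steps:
V(f, o) = (f + o)/(-2 + f)
j(U) = -4 + 2*U
(j(V((-3 - 3)*(0 + G), -4)) + 81)*24 = ((-4 + 2*(((-3 - 3)*(0 - 2) - 4)/(-2 + (-3 - 3)*(0 - 2)))) + 81)*24 = ((-4 + 2*((-6*(-2) - 4)/(-2 - 6*(-2)))) + 81)*24 = ((-4 + 2*((12 - 4)/(-2 + 12))) + 81)*24 = ((-4 + 2*(8/10)) + 81)*24 = ((-4 + 2*((⅒)*8)) + 81)*24 = ((-4 + 2*(⅘)) + 81)*24 = ((-4 + 8/5) + 81)*24 = (-12/5 + 81)*24 = (393/5)*24 = 9432/5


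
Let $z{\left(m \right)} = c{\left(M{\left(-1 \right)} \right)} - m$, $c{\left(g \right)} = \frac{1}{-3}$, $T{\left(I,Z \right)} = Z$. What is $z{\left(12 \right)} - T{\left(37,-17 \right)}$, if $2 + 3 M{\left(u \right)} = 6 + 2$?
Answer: $\frac{14}{3} \approx 4.6667$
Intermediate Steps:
$M{\left(u \right)} = 2$ ($M{\left(u \right)} = - \frac{2}{3} + \frac{6 + 2}{3} = - \frac{2}{3} + \frac{1}{3} \cdot 8 = - \frac{2}{3} + \frac{8}{3} = 2$)
$c{\left(g \right)} = - \frac{1}{3}$
$z{\left(m \right)} = - \frac{1}{3} - m$
$z{\left(12 \right)} - T{\left(37,-17 \right)} = \left(- \frac{1}{3} - 12\right) - -17 = \left(- \frac{1}{3} - 12\right) + 17 = - \frac{37}{3} + 17 = \frac{14}{3}$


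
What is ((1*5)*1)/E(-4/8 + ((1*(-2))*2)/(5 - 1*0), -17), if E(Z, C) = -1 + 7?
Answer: ⅚ ≈ 0.83333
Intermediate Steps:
E(Z, C) = 6
((1*5)*1)/E(-4/8 + ((1*(-2))*2)/(5 - 1*0), -17) = ((1*5)*1)/6 = (5*1)*(⅙) = 5*(⅙) = ⅚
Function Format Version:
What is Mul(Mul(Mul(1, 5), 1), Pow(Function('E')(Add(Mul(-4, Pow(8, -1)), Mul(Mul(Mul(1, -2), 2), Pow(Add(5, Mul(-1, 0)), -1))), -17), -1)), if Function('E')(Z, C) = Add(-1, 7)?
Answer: Rational(5, 6) ≈ 0.83333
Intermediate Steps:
Function('E')(Z, C) = 6
Mul(Mul(Mul(1, 5), 1), Pow(Function('E')(Add(Mul(-4, Pow(8, -1)), Mul(Mul(Mul(1, -2), 2), Pow(Add(5, Mul(-1, 0)), -1))), -17), -1)) = Mul(Mul(Mul(1, 5), 1), Pow(6, -1)) = Mul(Mul(5, 1), Rational(1, 6)) = Mul(5, Rational(1, 6)) = Rational(5, 6)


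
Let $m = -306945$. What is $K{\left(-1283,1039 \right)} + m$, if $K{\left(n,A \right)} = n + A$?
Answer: $-307189$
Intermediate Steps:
$K{\left(n,A \right)} = A + n$
$K{\left(-1283,1039 \right)} + m = \left(1039 - 1283\right) - 306945 = -244 - 306945 = -307189$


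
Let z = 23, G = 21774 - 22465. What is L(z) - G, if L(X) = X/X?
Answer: 692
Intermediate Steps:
G = -691
L(X) = 1
L(z) - G = 1 - 1*(-691) = 1 + 691 = 692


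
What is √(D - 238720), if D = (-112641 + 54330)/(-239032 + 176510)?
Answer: I*√933152949820138/62522 ≈ 488.59*I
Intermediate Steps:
D = 58311/62522 (D = -58311/(-62522) = -58311*(-1/62522) = 58311/62522 ≈ 0.93265)
√(D - 238720) = √(58311/62522 - 238720) = √(-14925193529/62522) = I*√933152949820138/62522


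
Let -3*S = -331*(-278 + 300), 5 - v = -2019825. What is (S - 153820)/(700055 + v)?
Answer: -454178/8159655 ≈ -0.055661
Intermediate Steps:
v = 2019830 (v = 5 - 1*(-2019825) = 5 + 2019825 = 2019830)
S = 7282/3 (S = -(-331)*(-278 + 300)/3 = -(-331)*22/3 = -⅓*(-7282) = 7282/3 ≈ 2427.3)
(S - 153820)/(700055 + v) = (7282/3 - 153820)/(700055 + 2019830) = -454178/3/2719885 = -454178/3*1/2719885 = -454178/8159655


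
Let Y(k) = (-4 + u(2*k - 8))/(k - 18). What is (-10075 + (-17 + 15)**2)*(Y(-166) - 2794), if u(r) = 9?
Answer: 5177511171/184 ≈ 2.8139e+7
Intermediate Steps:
Y(k) = 5/(-18 + k) (Y(k) = (-4 + 9)/(k - 18) = 5/(-18 + k))
(-10075 + (-17 + 15)**2)*(Y(-166) - 2794) = (-10075 + (-17 + 15)**2)*(5/(-18 - 166) - 2794) = (-10075 + (-2)**2)*(5/(-184) - 2794) = (-10075 + 4)*(5*(-1/184) - 2794) = -10071*(-5/184 - 2794) = -10071*(-514101/184) = 5177511171/184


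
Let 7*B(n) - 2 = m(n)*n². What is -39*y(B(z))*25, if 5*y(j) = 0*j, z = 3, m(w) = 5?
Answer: 0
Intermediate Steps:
B(n) = 2/7 + 5*n²/7 (B(n) = 2/7 + (5*n²)/7 = 2/7 + 5*n²/7)
y(j) = 0 (y(j) = (0*j)/5 = (⅕)*0 = 0)
-39*y(B(z))*25 = -39*0*25 = 0*25 = 0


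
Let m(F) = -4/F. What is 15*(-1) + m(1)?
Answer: -19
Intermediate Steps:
15*(-1) + m(1) = 15*(-1) - 4/1 = -15 - 4*1 = -15 - 4 = -19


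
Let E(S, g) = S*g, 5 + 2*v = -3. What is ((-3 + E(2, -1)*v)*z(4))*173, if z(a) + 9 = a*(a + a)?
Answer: 19895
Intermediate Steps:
v = -4 (v = -5/2 + (½)*(-3) = -5/2 - 3/2 = -4)
z(a) = -9 + 2*a² (z(a) = -9 + a*(a + a) = -9 + a*(2*a) = -9 + 2*a²)
((-3 + E(2, -1)*v)*z(4))*173 = ((-3 + (2*(-1))*(-4))*(-9 + 2*4²))*173 = ((-3 - 2*(-4))*(-9 + 2*16))*173 = ((-3 + 8)*(-9 + 32))*173 = (5*23)*173 = 115*173 = 19895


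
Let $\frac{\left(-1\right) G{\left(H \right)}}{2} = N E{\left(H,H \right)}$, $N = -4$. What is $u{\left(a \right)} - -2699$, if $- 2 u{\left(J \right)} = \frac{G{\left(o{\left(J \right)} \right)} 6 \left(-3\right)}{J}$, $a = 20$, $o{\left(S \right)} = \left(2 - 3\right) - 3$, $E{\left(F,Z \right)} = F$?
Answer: $\frac{13423}{5} \approx 2684.6$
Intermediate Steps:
$o{\left(S \right)} = -4$ ($o{\left(S \right)} = -1 - 3 = -4$)
$G{\left(H \right)} = 8 H$ ($G{\left(H \right)} = - 2 \left(- 4 H\right) = 8 H$)
$u{\left(J \right)} = - \frac{288}{J}$ ($u{\left(J \right)} = - \frac{8 \left(-4\right) 6 \left(-3\right) \frac{1}{J}}{2} = - \frac{\left(-32\right) \left(-18\right) \frac{1}{J}}{2} = - \frac{576 \frac{1}{J}}{2} = - \frac{288}{J}$)
$u{\left(a \right)} - -2699 = - \frac{288}{20} - -2699 = \left(-288\right) \frac{1}{20} + 2699 = - \frac{72}{5} + 2699 = \frac{13423}{5}$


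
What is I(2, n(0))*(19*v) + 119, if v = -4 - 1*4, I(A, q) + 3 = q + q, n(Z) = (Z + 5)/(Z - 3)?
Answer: 3245/3 ≈ 1081.7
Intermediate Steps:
n(Z) = (5 + Z)/(-3 + Z)
I(A, q) = -3 + 2*q (I(A, q) = -3 + (q + q) = -3 + 2*q)
v = -8 (v = -4 - 4 = -8)
I(2, n(0))*(19*v) + 119 = (-3 + 2*((5 + 0)/(-3 + 0)))*(19*(-8)) + 119 = (-3 + 2*(5/(-3)))*(-152) + 119 = (-3 + 2*(-1/3*5))*(-152) + 119 = (-3 + 2*(-5/3))*(-152) + 119 = (-3 - 10/3)*(-152) + 119 = -19/3*(-152) + 119 = 2888/3 + 119 = 3245/3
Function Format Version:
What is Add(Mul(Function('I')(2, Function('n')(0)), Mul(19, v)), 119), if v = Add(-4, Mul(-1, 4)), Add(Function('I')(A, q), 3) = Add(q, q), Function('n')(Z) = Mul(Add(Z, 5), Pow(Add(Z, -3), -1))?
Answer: Rational(3245, 3) ≈ 1081.7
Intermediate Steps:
Function('n')(Z) = Mul(Pow(Add(-3, Z), -1), Add(5, Z)) (Function('n')(Z) = Mul(Add(5, Z), Pow(Add(-3, Z), -1)) = Mul(Pow(Add(-3, Z), -1), Add(5, Z)))
Function('I')(A, q) = Add(-3, Mul(2, q)) (Function('I')(A, q) = Add(-3, Add(q, q)) = Add(-3, Mul(2, q)))
v = -8 (v = Add(-4, -4) = -8)
Add(Mul(Function('I')(2, Function('n')(0)), Mul(19, v)), 119) = Add(Mul(Add(-3, Mul(2, Mul(Pow(Add(-3, 0), -1), Add(5, 0)))), Mul(19, -8)), 119) = Add(Mul(Add(-3, Mul(2, Mul(Pow(-3, -1), 5))), -152), 119) = Add(Mul(Add(-3, Mul(2, Mul(Rational(-1, 3), 5))), -152), 119) = Add(Mul(Add(-3, Mul(2, Rational(-5, 3))), -152), 119) = Add(Mul(Add(-3, Rational(-10, 3)), -152), 119) = Add(Mul(Rational(-19, 3), -152), 119) = Add(Rational(2888, 3), 119) = Rational(3245, 3)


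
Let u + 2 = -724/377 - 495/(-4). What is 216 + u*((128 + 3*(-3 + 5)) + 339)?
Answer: 85798247/1508 ≈ 56895.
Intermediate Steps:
u = 180703/1508 (u = -2 + (-724/377 - 495/(-4)) = -2 + (-724*1/377 - 495*(-¼)) = -2 + (-724/377 + 495/4) = -2 + 183719/1508 = 180703/1508 ≈ 119.83)
216 + u*((128 + 3*(-3 + 5)) + 339) = 216 + 180703*((128 + 3*(-3 + 5)) + 339)/1508 = 216 + 180703*((128 + 3*2) + 339)/1508 = 216 + 180703*((128 + 6) + 339)/1508 = 216 + 180703*(134 + 339)/1508 = 216 + (180703/1508)*473 = 216 + 85472519/1508 = 85798247/1508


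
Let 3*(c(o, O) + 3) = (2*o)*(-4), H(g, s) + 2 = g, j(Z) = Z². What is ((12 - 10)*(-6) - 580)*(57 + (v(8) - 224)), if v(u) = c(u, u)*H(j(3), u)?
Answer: 599104/3 ≈ 1.9970e+5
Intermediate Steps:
H(g, s) = -2 + g
c(o, O) = -3 - 8*o/3 (c(o, O) = -3 + ((2*o)*(-4))/3 = -3 + (-8*o)/3 = -3 - 8*o/3)
v(u) = -21 - 56*u/3 (v(u) = (-3 - 8*u/3)*(-2 + 3²) = (-3 - 8*u/3)*(-2 + 9) = (-3 - 8*u/3)*7 = -21 - 56*u/3)
((12 - 10)*(-6) - 580)*(57 + (v(8) - 224)) = ((12 - 10)*(-6) - 580)*(57 + ((-21 - 56/3*8) - 224)) = (2*(-6) - 580)*(57 + ((-21 - 448/3) - 224)) = (-12 - 580)*(57 + (-511/3 - 224)) = -592*(57 - 1183/3) = -592*(-1012/3) = 599104/3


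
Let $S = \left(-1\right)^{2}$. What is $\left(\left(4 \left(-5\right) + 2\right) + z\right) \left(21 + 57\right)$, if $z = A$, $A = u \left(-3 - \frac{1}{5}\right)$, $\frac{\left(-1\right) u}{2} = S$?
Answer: $- \frac{4524}{5} \approx -904.8$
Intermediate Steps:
$S = 1$
$u = -2$ ($u = \left(-2\right) 1 = -2$)
$A = \frac{32}{5}$ ($A = - 2 \left(-3 - \frac{1}{5}\right) = \left(-2\right) \left(- \frac{16}{5}\right) = \frac{32}{5} \approx 6.4$)
$z = \frac{32}{5} \approx 6.4$
$\left(\left(4 \left(-5\right) + 2\right) + z\right) \left(21 + 57\right) = \left(\left(4 \left(-5\right) + 2\right) + \frac{32}{5}\right) \left(21 + 57\right) = \left(\left(-20 + 2\right) + \frac{32}{5}\right) 78 = \left(-18 + \frac{32}{5}\right) 78 = \left(- \frac{58}{5}\right) 78 = - \frac{4524}{5}$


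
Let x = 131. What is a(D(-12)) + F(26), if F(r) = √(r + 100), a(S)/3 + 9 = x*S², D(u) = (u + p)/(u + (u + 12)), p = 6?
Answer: 285/4 + 3*√14 ≈ 82.475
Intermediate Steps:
D(u) = (6 + u)/(12 + 2*u) (D(u) = (u + 6)/(u + (u + 12)) = (6 + u)/(u + (12 + u)) = (6 + u)/(12 + 2*u))
a(S) = -27 + 393*S² (a(S) = -27 + 3*(131*S²) = -27 + 393*S²)
F(r) = √(100 + r)
a(D(-12)) + F(26) = (-27 + 393*(½)²) + √(100 + 26) = (-27 + 393*(¼)) + √126 = (-27 + 393/4) + 3*√14 = 285/4 + 3*√14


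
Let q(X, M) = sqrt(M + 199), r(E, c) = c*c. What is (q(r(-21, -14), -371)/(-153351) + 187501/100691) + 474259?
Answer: 47753800470/100691 - 2*I*sqrt(43)/153351 ≈ 4.7426e+5 - 8.5522e-5*I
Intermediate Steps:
r(E, c) = c**2
q(X, M) = sqrt(199 + M)
(q(r(-21, -14), -371)/(-153351) + 187501/100691) + 474259 = (sqrt(199 - 371)/(-153351) + 187501/100691) + 474259 = (sqrt(-172)*(-1/153351) + 187501*(1/100691)) + 474259 = ((2*I*sqrt(43))*(-1/153351) + 187501/100691) + 474259 = (-2*I*sqrt(43)/153351 + 187501/100691) + 474259 = (187501/100691 - 2*I*sqrt(43)/153351) + 474259 = 47753800470/100691 - 2*I*sqrt(43)/153351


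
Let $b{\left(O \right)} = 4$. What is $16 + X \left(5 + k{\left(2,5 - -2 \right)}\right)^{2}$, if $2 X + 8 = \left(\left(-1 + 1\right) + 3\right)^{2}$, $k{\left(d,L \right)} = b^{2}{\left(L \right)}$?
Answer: $\frac{473}{2} \approx 236.5$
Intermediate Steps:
$k{\left(d,L \right)} = 16$ ($k{\left(d,L \right)} = 4^{2} = 16$)
$X = \frac{1}{2}$ ($X = -4 + \frac{\left(\left(-1 + 1\right) + 3\right)^{2}}{2} = -4 + \frac{\left(0 + 3\right)^{2}}{2} = -4 + \frac{3^{2}}{2} = -4 + \frac{1}{2} \cdot 9 = -4 + \frac{9}{2} = \frac{1}{2} \approx 0.5$)
$16 + X \left(5 + k{\left(2,5 - -2 \right)}\right)^{2} = 16 + \frac{\left(5 + 16\right)^{2}}{2} = 16 + \frac{21^{2}}{2} = 16 + \frac{1}{2} \cdot 441 = 16 + \frac{441}{2} = \frac{473}{2}$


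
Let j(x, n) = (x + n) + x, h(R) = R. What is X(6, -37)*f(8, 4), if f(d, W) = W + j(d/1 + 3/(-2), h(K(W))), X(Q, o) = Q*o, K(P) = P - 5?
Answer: -3552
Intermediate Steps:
K(P) = -5 + P
j(x, n) = n + 2*x (j(x, n) = (n + x) + x = n + 2*x)
f(d, W) = -8 + 2*W + 2*d (f(d, W) = W + ((-5 + W) + 2*(d/1 + 3/(-2))) = W + ((-5 + W) + 2*(d*1 + 3*(-½))) = W + ((-5 + W) + 2*(d - 3/2)) = W + ((-5 + W) + 2*(-3/2 + d)) = W + ((-5 + W) + (-3 + 2*d)) = W + (-8 + W + 2*d) = -8 + 2*W + 2*d)
X(6, -37)*f(8, 4) = (6*(-37))*(-8 + 2*4 + 2*8) = -222*(-8 + 8 + 16) = -222*16 = -3552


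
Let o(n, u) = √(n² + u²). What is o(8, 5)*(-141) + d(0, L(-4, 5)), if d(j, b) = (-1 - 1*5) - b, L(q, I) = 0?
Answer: -6 - 141*√89 ≈ -1336.2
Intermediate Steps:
d(j, b) = -6 - b (d(j, b) = (-1 - 5) - b = -6 - b)
o(8, 5)*(-141) + d(0, L(-4, 5)) = √(8² + 5²)*(-141) + (-6 - 1*0) = √(64 + 25)*(-141) + (-6 + 0) = √89*(-141) - 6 = -141*√89 - 6 = -6 - 141*√89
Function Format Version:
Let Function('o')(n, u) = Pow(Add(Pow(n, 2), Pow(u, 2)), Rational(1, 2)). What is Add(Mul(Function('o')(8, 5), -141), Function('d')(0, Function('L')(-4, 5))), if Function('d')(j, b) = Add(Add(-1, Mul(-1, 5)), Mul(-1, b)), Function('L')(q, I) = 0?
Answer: Add(-6, Mul(-141, Pow(89, Rational(1, 2)))) ≈ -1336.2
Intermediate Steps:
Function('d')(j, b) = Add(-6, Mul(-1, b)) (Function('d')(j, b) = Add(Add(-1, -5), Mul(-1, b)) = Add(-6, Mul(-1, b)))
Add(Mul(Function('o')(8, 5), -141), Function('d')(0, Function('L')(-4, 5))) = Add(Mul(Pow(Add(Pow(8, 2), Pow(5, 2)), Rational(1, 2)), -141), Add(-6, Mul(-1, 0))) = Add(Mul(Pow(Add(64, 25), Rational(1, 2)), -141), Add(-6, 0)) = Add(Mul(Pow(89, Rational(1, 2)), -141), -6) = Add(Mul(-141, Pow(89, Rational(1, 2))), -6) = Add(-6, Mul(-141, Pow(89, Rational(1, 2))))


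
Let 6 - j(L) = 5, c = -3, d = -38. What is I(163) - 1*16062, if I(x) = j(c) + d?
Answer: -16099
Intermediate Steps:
j(L) = 1 (j(L) = 6 - 1*5 = 6 - 5 = 1)
I(x) = -37 (I(x) = 1 - 38 = -37)
I(163) - 1*16062 = -37 - 1*16062 = -37 - 16062 = -16099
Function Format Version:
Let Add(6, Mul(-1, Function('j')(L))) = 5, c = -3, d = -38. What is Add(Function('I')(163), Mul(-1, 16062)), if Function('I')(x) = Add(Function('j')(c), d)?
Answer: -16099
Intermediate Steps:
Function('j')(L) = 1 (Function('j')(L) = Add(6, Mul(-1, 5)) = Add(6, -5) = 1)
Function('I')(x) = -37 (Function('I')(x) = Add(1, -38) = -37)
Add(Function('I')(163), Mul(-1, 16062)) = Add(-37, Mul(-1, 16062)) = Add(-37, -16062) = -16099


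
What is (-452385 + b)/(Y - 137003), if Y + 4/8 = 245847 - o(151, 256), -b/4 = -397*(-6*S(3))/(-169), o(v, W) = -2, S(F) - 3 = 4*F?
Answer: -152620290/36789779 ≈ -4.1484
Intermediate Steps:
S(F) = 3 + 4*F
b = 142920/169 (b = -(-1588)*-6*(3 + 4*3)/(-169) = -(-1588)*-6*(3 + 12)*(-1/169) = -(-1588)*-6*15*(-1/169) = -(-1588)*(-90*(-1/169)) = -(-1588)*90/169 = -4*(-35730/169) = 142920/169 ≈ 845.68)
Y = 491697/2 (Y = -½ + (245847 - 1*(-2)) = -½ + (245847 + 2) = -½ + 245849 = 491697/2 ≈ 2.4585e+5)
(-452385 + b)/(Y - 137003) = (-452385 + 142920/169)/(491697/2 - 137003) = -76310145/(169*217691/2) = -76310145/169*2/217691 = -152620290/36789779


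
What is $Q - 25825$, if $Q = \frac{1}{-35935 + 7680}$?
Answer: $- \frac{729685376}{28255} \approx -25825.0$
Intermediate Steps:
$Q = - \frac{1}{28255}$ ($Q = \frac{1}{-28255} = - \frac{1}{28255} \approx -3.5392 \cdot 10^{-5}$)
$Q - 25825 = - \frac{1}{28255} - 25825 = - \frac{729685376}{28255}$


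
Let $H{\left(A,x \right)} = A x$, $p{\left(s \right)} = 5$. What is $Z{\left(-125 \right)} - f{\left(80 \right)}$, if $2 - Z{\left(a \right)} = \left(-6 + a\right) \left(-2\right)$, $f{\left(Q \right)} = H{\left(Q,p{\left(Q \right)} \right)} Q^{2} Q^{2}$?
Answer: $-16384000260$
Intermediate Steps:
$f{\left(Q \right)} = 5 Q^{5}$ ($f{\left(Q \right)} = Q 5 Q^{2} Q^{2} = 5 Q Q^{2} Q^{2} = 5 Q^{3} Q^{2} = 5 Q^{5}$)
$Z{\left(a \right)} = -10 + 2 a$ ($Z{\left(a \right)} = 2 - \left(-6 + a\right) \left(-2\right) = 2 - \left(12 - 2 a\right) = 2 + \left(-12 + 2 a\right) = -10 + 2 a$)
$Z{\left(-125 \right)} - f{\left(80 \right)} = \left(-10 + 2 \left(-125\right)\right) - 5 \cdot 80^{5} = \left(-10 - 250\right) - 5 \cdot 3276800000 = -260 - 16384000000 = -16384000260$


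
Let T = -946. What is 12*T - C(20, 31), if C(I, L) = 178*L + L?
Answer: -16901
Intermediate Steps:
C(I, L) = 179*L
12*T - C(20, 31) = 12*(-946) - 179*31 = -11352 - 1*5549 = -11352 - 5549 = -16901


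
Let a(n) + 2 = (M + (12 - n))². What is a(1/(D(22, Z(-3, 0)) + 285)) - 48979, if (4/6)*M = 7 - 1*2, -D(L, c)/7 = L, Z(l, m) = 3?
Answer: -3336170315/68644 ≈ -48601.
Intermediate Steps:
D(L, c) = -7*L
M = 15/2 (M = 3*(7 - 1*2)/2 = 3*(7 - 2)/2 = (3/2)*5 = 15/2 ≈ 7.5000)
a(n) = -2 + (39/2 - n)² (a(n) = -2 + (15/2 + (12 - n))² = -2 + (39/2 - n)²)
a(1/(D(22, Z(-3, 0)) + 285)) - 48979 = (-2 + (39 - 2/(-7*22 + 285))²/4) - 48979 = (-2 + (39 - 2/(-154 + 285))²/4) - 48979 = (-2 + (39 - 2/131)²/4) - 48979 = (-2 + (5107/131)²/4) - 48979 = (-2 + (¼)*(26081449/17161)) - 48979 = (-2 + 26081449/68644) - 48979 = 25944161/68644 - 48979 = -3336170315/68644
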